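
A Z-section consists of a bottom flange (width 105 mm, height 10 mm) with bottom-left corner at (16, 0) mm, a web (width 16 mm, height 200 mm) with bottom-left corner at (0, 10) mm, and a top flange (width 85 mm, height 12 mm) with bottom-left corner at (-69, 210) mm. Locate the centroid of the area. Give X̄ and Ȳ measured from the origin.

Part | A | x̄ᵢ | ȳᵢ | A·x̄ᵢ | A·ȳᵢ
bottom flange | 1050.00 | 68.50 | 5.00 | 71925.00 | 5250.00
web | 3200.00 | 8.00 | 110.00 | 25600.00 | 352000.00
top flange | 1020.00 | -26.50 | 216.00 | -27030.00 | 220320.00
Σ | 5270.00 |  |  | 70495.00 | 577570.00
X̄ = 70495.00 / 5270.00 = 13.38 mm
Ȳ = 577570.00 / 5270.00 = 109.60 mm

X̄ = 13.38 mm, Ȳ = 109.60 mm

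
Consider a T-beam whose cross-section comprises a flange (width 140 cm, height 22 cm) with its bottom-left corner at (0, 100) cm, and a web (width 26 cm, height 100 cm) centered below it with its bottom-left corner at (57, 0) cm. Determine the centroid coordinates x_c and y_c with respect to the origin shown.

x_c = 70.00 cm, y_c = 83.08 cm

web: A = 26 × 100 = 2600.00, centroid at (70.00, 50.00).
flange: A = 140 × 22 = 3080.00, centroid at (70.00, 111.00).
ΣA = 5680.00 cm², ΣAx_c = 397600.00 cm³, ΣAy_c = 471880.00 cm³.
x_c = 397600.00/5680.00 = 70.00 cm; y_c = 471880.00/5680.00 = 83.08 cm.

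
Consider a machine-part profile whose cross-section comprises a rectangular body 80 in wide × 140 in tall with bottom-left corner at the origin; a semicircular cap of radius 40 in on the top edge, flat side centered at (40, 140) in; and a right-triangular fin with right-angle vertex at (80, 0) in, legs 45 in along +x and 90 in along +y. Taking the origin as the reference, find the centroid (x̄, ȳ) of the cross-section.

x̄ = 47.08 in, ȳ = 78.74 in

rectangular body: A = 80 × 140 = 11200.00, centroid at (40.00, 70.00).
semicircular top: A = ½π·40² = 2513.27, centroid at (40.00, 156.98).
triangular fin: A = ½·45·90 = 2025.00, centroid at (95.00, 30.00).
ΣA = 15738.27 in², ΣAx̄ = 740905.96 in³, ΣAȳ = 1239275.04 in³.
x̄ = 740905.96/15738.27 = 47.08 in; ȳ = 1239275.04/15738.27 = 78.74 in.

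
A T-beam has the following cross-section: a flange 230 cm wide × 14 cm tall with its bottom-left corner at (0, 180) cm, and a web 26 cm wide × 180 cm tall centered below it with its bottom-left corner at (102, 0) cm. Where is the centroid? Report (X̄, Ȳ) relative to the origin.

X̄ = 115.00 cm, Ȳ = 129.54 cm

web: A = 26 × 180 = 4680.00, centroid at (115.00, 90.00).
flange: A = 230 × 14 = 3220.00, centroid at (115.00, 187.00).
ΣA = 7900.00 cm²
ΣAX̄ = (4680.00)(115.00) + (3220.00)(115.00) = 908500.00 cm³
ΣAȲ = (4680.00)(90.00) + (3220.00)(187.00) = 1023340.00 cm³
X̄ = 908500.00 / 7900.00 = 115.00 cm
Ȳ = 1023340.00 / 7900.00 = 129.54 cm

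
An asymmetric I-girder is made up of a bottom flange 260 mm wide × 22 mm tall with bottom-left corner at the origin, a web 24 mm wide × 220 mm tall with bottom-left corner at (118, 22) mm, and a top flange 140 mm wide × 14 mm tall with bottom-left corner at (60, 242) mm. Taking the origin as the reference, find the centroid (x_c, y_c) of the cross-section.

Part | A | x̄ᵢ | ȳᵢ | A·x̄ᵢ | A·ȳᵢ
bottom flange | 5720.00 | 130.00 | 11.00 | 743600.00 | 62920.00
web | 5280.00 | 130.00 | 132.00 | 686400.00 | 696960.00
top flange | 1960.00 | 130.00 | 249.00 | 254800.00 | 488040.00
Σ | 12960.00 |  |  | 1684800.00 | 1247920.00
x_c = 1684800.00 / 12960.00 = 130.00 mm
y_c = 1247920.00 / 12960.00 = 96.29 mm

x_c = 130.00 mm, y_c = 96.29 mm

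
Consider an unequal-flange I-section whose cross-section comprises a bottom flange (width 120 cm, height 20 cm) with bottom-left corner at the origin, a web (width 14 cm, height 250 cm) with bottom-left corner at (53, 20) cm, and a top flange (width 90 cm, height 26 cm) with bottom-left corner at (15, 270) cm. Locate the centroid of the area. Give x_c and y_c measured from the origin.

bottom flange: A = 120 × 20 = 2400.00, centroid at (60.00, 10.00).
web: A = 14 × 250 = 3500.00, centroid at (60.00, 145.00).
top flange: A = 90 × 26 = 2340.00, centroid at (60.00, 283.00).
ΣA = 8240.00 cm², ΣAx_c = 494400.00 cm³, ΣAy_c = 1193720.00 cm³.
x_c = 494400.00/8240.00 = 60.00 cm; y_c = 1193720.00/8240.00 = 144.87 cm.

x_c = 60.00 cm, y_c = 144.87 cm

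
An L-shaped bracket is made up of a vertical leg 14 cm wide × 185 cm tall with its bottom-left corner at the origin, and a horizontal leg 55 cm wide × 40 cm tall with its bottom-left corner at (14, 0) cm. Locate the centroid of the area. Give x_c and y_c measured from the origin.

x_c = 22.85 cm, y_c = 59.20 cm

vertical leg: A = 14 × 185 = 2590.00, centroid at (7.00, 92.50).
horizontal leg: A = 55 × 40 = 2200.00, centroid at (41.50, 20.00).
ΣA = 4790.00 cm², ΣAx_c = 109430.00 cm³, ΣAy_c = 283575.00 cm³.
x_c = 109430.00/4790.00 = 22.85 cm; y_c = 283575.00/4790.00 = 59.20 cm.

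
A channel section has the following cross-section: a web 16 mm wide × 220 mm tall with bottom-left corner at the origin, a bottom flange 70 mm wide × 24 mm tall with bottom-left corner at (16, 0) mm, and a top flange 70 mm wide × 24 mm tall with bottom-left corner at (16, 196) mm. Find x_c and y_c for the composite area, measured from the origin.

web: A = 16 × 220 = 3520.00, centroid at (8.00, 110.00).
bottom flange: A = 70 × 24 = 1680.00, centroid at (51.00, 12.00).
top flange: A = 70 × 24 = 1680.00, centroid at (51.00, 208.00).
ΣA = 6880.00 mm², ΣAx_c = 199520.00 mm³, ΣAy_c = 756800.00 mm³.
x_c = 199520.00/6880.00 = 29.00 mm; y_c = 756800.00/6880.00 = 110.00 mm.

x_c = 29.00 mm, y_c = 110.00 mm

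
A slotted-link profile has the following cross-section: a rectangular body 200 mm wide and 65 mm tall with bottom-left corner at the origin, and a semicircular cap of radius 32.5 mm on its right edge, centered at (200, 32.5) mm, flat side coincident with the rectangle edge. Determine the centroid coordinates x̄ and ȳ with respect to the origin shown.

Part | A | x̄ᵢ | ȳᵢ | A·x̄ᵢ | A·ȳᵢ
rectangular body | 13000.00 | 100.00 | 32.50 | 1300000.00 | 422500.00
semicircular end | 1659.15 | 213.79 | 32.50 | 354716.14 | 53922.49
Σ | 14659.15 |  |  | 1654716.14 | 476422.49
x̄ = 1654716.14 / 14659.15 = 112.88 mm
ȳ = 476422.49 / 14659.15 = 32.50 mm

x̄ = 112.88 mm, ȳ = 32.50 mm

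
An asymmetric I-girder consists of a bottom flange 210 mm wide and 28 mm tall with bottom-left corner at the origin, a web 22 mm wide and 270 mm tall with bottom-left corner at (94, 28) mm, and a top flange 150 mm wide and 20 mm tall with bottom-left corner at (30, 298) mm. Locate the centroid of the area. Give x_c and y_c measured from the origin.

x_c = 105.00 mm, y_c = 133.23 mm

bottom flange: A = 210 × 28 = 5880.00, centroid at (105.00, 14.00).
web: A = 22 × 270 = 5940.00, centroid at (105.00, 163.00).
top flange: A = 150 × 20 = 3000.00, centroid at (105.00, 308.00).
ΣA = 14820.00 mm², ΣAx_c = 1556100.00 mm³, ΣAy_c = 1974540.00 mm³.
x_c = 1556100.00/14820.00 = 105.00 mm; y_c = 1974540.00/14820.00 = 133.23 mm.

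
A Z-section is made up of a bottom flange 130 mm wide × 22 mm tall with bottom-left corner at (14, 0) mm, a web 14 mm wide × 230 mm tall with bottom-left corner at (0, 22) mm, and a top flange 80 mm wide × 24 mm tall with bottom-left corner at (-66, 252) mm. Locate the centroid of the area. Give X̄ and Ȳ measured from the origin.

X̄ = 24.82 mm, Ȳ = 122.44 mm

bottom flange: A = 130 × 22 = 2860.00, centroid at (79.00, 11.00).
web: A = 14 × 230 = 3220.00, centroid at (7.00, 137.00).
top flange: A = 80 × 24 = 1920.00, centroid at (-26.00, 264.00).
ΣA = 8000.00 mm²
ΣAX̄ = (2860.00)(79.00) + (3220.00)(7.00) + (1920.00)(-26.00) = 198560.00 mm³
ΣAȲ = (2860.00)(11.00) + (3220.00)(137.00) + (1920.00)(264.00) = 979480.00 mm³
X̄ = 198560.00 / 8000.00 = 24.82 mm
Ȳ = 979480.00 / 8000.00 = 122.44 mm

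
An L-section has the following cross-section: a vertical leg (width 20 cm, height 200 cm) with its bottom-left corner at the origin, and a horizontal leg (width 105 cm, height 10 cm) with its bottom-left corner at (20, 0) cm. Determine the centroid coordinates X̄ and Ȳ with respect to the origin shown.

vertical leg: A = 20 × 200 = 4000.00, centroid at (10.00, 100.00).
horizontal leg: A = 105 × 10 = 1050.00, centroid at (72.50, 5.00).
ΣA = 5050.00 cm²
ΣAX̄ = (4000.00)(10.00) + (1050.00)(72.50) = 116125.00 cm³
ΣAȲ = (4000.00)(100.00) + (1050.00)(5.00) = 405250.00 cm³
X̄ = 116125.00 / 5050.00 = 23.00 cm
Ȳ = 405250.00 / 5050.00 = 80.25 cm

X̄ = 23.00 cm, Ȳ = 80.25 cm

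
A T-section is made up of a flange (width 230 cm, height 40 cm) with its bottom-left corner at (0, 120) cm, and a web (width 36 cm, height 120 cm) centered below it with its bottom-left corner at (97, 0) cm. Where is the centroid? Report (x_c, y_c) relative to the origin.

x_c = 115.00 cm, y_c = 114.44 cm

web: A = 36 × 120 = 4320.00, centroid at (115.00, 60.00).
flange: A = 230 × 40 = 9200.00, centroid at (115.00, 140.00).
ΣA = 13520.00 cm²
ΣAx_c = (4320.00)(115.00) + (9200.00)(115.00) = 1554800.00 cm³
ΣAy_c = (4320.00)(60.00) + (9200.00)(140.00) = 1547200.00 cm³
x_c = 1554800.00 / 13520.00 = 115.00 cm
y_c = 1547200.00 / 13520.00 = 114.44 cm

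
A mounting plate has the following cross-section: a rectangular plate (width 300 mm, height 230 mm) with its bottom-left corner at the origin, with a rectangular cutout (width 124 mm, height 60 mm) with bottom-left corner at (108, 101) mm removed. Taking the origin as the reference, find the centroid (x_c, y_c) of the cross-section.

x_c = 147.58 mm, y_c = 113.07 mm

Part | A | x̄ᵢ | ȳᵢ | A·x̄ᵢ | A·ȳᵢ
plate | 69000.00 | 150.00 | 115.00 | 10350000.00 | 7935000.00
hole | -7440.00 | 170.00 | 131.00 | -1264800.00 | -974640.00
Σ | 61560.00 |  |  | 9085200.00 | 6960360.00
x_c = 9085200.00 / 61560.00 = 147.58 mm
y_c = 6960360.00 / 61560.00 = 113.07 mm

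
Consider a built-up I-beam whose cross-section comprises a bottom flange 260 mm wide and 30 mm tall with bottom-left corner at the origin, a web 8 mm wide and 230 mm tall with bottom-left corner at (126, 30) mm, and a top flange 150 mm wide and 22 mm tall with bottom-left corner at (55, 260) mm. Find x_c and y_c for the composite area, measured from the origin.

bottom flange: A = 260 × 30 = 7800.00, centroid at (130.00, 15.00).
web: A = 8 × 230 = 1840.00, centroid at (130.00, 145.00).
top flange: A = 150 × 22 = 3300.00, centroid at (130.00, 271.00).
ΣA = 12940.00 mm², ΣAx_c = 1682200.00 mm³, ΣAy_c = 1278100.00 mm³.
x_c = 1682200.00/12940.00 = 130.00 mm; y_c = 1278100.00/12940.00 = 98.77 mm.

x_c = 130.00 mm, y_c = 98.77 mm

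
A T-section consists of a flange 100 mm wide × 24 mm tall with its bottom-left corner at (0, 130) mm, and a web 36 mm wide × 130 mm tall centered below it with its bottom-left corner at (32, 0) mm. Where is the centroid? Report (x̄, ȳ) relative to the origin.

web: A = 36 × 130 = 4680.00, centroid at (50.00, 65.00).
flange: A = 100 × 24 = 2400.00, centroid at (50.00, 142.00).
ΣA = 7080.00 mm²
ΣAx̄ = (4680.00)(50.00) + (2400.00)(50.00) = 354000.00 mm³
ΣAȳ = (4680.00)(65.00) + (2400.00)(142.00) = 645000.00 mm³
x̄ = 354000.00 / 7080.00 = 50.00 mm
ȳ = 645000.00 / 7080.00 = 91.10 mm

x̄ = 50.00 mm, ȳ = 91.10 mm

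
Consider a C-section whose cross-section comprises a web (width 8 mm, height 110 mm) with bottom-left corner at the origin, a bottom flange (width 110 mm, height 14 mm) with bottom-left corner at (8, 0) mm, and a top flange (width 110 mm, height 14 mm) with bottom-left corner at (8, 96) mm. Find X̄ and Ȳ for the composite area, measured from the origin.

X̄ = 49.89 mm, Ȳ = 55.00 mm

web: A = 8 × 110 = 880.00, centroid at (4.00, 55.00).
bottom flange: A = 110 × 14 = 1540.00, centroid at (63.00, 7.00).
top flange: A = 110 × 14 = 1540.00, centroid at (63.00, 103.00).
ΣA = 3960.00 mm², ΣAX̄ = 197560.00 mm³, ΣAȲ = 217800.00 mm³.
X̄ = 197560.00/3960.00 = 49.89 mm; Ȳ = 217800.00/3960.00 = 55.00 mm.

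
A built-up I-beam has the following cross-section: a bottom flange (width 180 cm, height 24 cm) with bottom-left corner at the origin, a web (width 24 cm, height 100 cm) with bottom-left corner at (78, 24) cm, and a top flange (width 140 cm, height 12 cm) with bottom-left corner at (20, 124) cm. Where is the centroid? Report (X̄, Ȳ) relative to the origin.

X̄ = 90.00 cm, Ȳ = 53.31 cm

bottom flange: A = 180 × 24 = 4320.00, centroid at (90.00, 12.00).
web: A = 24 × 100 = 2400.00, centroid at (90.00, 74.00).
top flange: A = 140 × 12 = 1680.00, centroid at (90.00, 130.00).
ΣA = 8400.00 cm², ΣAX̄ = 756000.00 cm³, ΣAȲ = 447840.00 cm³.
X̄ = 756000.00/8400.00 = 90.00 cm; Ȳ = 447840.00/8400.00 = 53.31 cm.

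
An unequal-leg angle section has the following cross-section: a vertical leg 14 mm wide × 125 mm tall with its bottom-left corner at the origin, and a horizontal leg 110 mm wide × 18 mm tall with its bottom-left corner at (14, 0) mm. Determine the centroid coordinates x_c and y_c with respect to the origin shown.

x_c = 39.91 mm, y_c = 34.10 mm

vertical leg: A = 14 × 125 = 1750.00, centroid at (7.00, 62.50).
horizontal leg: A = 110 × 18 = 1980.00, centroid at (69.00, 9.00).
ΣA = 3730.00 mm²
ΣAx_c = (1750.00)(7.00) + (1980.00)(69.00) = 148870.00 mm³
ΣAy_c = (1750.00)(62.50) + (1980.00)(9.00) = 127195.00 mm³
x_c = 148870.00 / 3730.00 = 39.91 mm
y_c = 127195.00 / 3730.00 = 34.10 mm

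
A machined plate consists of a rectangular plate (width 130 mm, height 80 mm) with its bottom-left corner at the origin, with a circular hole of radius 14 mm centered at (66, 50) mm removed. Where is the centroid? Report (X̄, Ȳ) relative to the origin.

plate: A = 130 × 80 = 10400.00, centroid at (65.00, 40.00).
hole: A = −π·14² = -615.75, centroid at (66.00, 50.00).
ΣA = 9784.25 mm², ΣAX̄ = 635360.36 mm³, ΣAȲ = 385212.39 mm³.
X̄ = 635360.36/9784.25 = 64.94 mm; Ȳ = 385212.39/9784.25 = 39.37 mm.

X̄ = 64.94 mm, Ȳ = 39.37 mm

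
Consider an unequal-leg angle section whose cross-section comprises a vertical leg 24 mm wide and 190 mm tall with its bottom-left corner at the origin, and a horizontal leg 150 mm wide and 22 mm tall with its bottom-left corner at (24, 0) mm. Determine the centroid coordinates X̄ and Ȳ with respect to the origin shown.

X̄ = 48.53 mm, Ȳ = 59.73 mm

Part | A | x̄ᵢ | ȳᵢ | A·x̄ᵢ | A·ȳᵢ
vertical leg | 4560.00 | 12.00 | 95.00 | 54720.00 | 433200.00
horizontal leg | 3300.00 | 99.00 | 11.00 | 326700.00 | 36300.00
Σ | 7860.00 |  |  | 381420.00 | 469500.00
X̄ = 381420.00 / 7860.00 = 48.53 mm
Ȳ = 469500.00 / 7860.00 = 59.73 mm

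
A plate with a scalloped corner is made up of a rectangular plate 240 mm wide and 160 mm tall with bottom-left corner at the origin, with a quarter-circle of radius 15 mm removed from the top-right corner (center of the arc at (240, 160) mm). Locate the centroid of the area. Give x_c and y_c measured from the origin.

x_c = 119.47 mm, y_c = 79.66 mm

plate: A = 240 × 160 = 38400.00, centroid at (120.00, 80.00).
removed quarter-circle: A = −¼π·15² = -176.71, centroid at (233.63, 153.63).
ΣA = 38223.29 mm²
ΣAx_c = (38400.00)(120.00) + (-176.71)(233.63) = 4566713.50 mm³
ΣAy_c = (38400.00)(80.00) + (-176.71)(153.63) = 3044850.67 mm³
x_c = 4566713.50 / 38223.29 = 119.47 mm
y_c = 3044850.67 / 38223.29 = 79.66 mm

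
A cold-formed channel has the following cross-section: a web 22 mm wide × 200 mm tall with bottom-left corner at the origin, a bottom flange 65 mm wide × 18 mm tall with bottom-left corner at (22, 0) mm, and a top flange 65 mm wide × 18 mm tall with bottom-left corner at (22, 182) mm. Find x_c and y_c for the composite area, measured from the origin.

x_c = 26.10 mm, y_c = 100.00 mm

web: A = 22 × 200 = 4400.00, centroid at (11.00, 100.00).
bottom flange: A = 65 × 18 = 1170.00, centroid at (54.50, 9.00).
top flange: A = 65 × 18 = 1170.00, centroid at (54.50, 191.00).
ΣA = 6740.00 mm²
ΣAx_c = (4400.00)(11.00) + (1170.00)(54.50) + (1170.00)(54.50) = 175930.00 mm³
ΣAy_c = (4400.00)(100.00) + (1170.00)(9.00) + (1170.00)(191.00) = 674000.00 mm³
x_c = 175930.00 / 6740.00 = 26.10 mm
y_c = 674000.00 / 6740.00 = 100.00 mm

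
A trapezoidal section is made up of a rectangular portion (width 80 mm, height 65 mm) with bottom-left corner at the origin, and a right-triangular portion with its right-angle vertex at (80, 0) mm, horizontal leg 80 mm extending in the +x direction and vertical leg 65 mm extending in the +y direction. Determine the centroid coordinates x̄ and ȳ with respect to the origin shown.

Part | A | x̄ᵢ | ȳᵢ | A·x̄ᵢ | A·ȳᵢ
rectangular portion | 5200.00 | 40.00 | 32.50 | 208000.00 | 169000.00
triangular portion | 2600.00 | 106.67 | 21.67 | 277333.33 | 56333.33
Σ | 7800.00 |  |  | 485333.33 | 225333.33
x̄ = 485333.33 / 7800.00 = 62.22 mm
ȳ = 225333.33 / 7800.00 = 28.89 mm

x̄ = 62.22 mm, ȳ = 28.89 mm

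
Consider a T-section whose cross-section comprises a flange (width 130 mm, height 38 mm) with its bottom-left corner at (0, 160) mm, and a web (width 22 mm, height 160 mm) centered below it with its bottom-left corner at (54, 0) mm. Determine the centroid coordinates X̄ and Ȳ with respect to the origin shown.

X̄ = 65.00 mm, Ȳ = 137.81 mm

web: A = 22 × 160 = 3520.00, centroid at (65.00, 80.00).
flange: A = 130 × 38 = 4940.00, centroid at (65.00, 179.00).
ΣA = 8460.00 mm²
ΣAX̄ = (3520.00)(65.00) + (4940.00)(65.00) = 549900.00 mm³
ΣAȲ = (3520.00)(80.00) + (4940.00)(179.00) = 1165860.00 mm³
X̄ = 549900.00 / 8460.00 = 65.00 mm
Ȳ = 1165860.00 / 8460.00 = 137.81 mm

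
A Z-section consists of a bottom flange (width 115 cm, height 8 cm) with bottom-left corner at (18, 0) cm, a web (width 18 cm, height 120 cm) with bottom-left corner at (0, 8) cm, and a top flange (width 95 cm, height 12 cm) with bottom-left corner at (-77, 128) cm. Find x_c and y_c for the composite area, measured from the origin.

bottom flange: A = 115 × 8 = 920.00, centroid at (75.50, 4.00).
web: A = 18 × 120 = 2160.00, centroid at (9.00, 68.00).
top flange: A = 95 × 12 = 1140.00, centroid at (-29.50, 134.00).
ΣA = 4220.00 cm²
ΣAx_c = (920.00)(75.50) + (2160.00)(9.00) + (1140.00)(-29.50) = 55270.00 cm³
ΣAy_c = (920.00)(4.00) + (2160.00)(68.00) + (1140.00)(134.00) = 303320.00 cm³
x_c = 55270.00 / 4220.00 = 13.10 cm
y_c = 303320.00 / 4220.00 = 71.88 cm

x_c = 13.10 cm, y_c = 71.88 cm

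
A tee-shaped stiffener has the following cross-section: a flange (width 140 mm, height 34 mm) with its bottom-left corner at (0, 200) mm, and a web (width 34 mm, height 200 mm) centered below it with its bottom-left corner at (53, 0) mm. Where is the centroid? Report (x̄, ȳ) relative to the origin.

x̄ = 70.00 mm, ȳ = 148.18 mm

Part | A | x̄ᵢ | ȳᵢ | A·x̄ᵢ | A·ȳᵢ
web | 6800.00 | 70.00 | 100.00 | 476000.00 | 680000.00
flange | 4760.00 | 70.00 | 217.00 | 333200.00 | 1032920.00
Σ | 11560.00 |  |  | 809200.00 | 1712920.00
x̄ = 809200.00 / 11560.00 = 70.00 mm
ȳ = 1712920.00 / 11560.00 = 148.18 mm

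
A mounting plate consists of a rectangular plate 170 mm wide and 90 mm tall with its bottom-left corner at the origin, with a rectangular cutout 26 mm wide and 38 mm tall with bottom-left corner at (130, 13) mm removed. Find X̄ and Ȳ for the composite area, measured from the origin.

plate: A = 170 × 90 = 15300.00, centroid at (85.00, 45.00).
hole: A = −(26 × 38) = -988.00, centroid at (143.00, 32.00).
ΣA = 14312.00 mm², ΣAX̄ = 1159216.00 mm³, ΣAȲ = 656884.00 mm³.
X̄ = 1159216.00/14312.00 = 81.00 mm; Ȳ = 656884.00/14312.00 = 45.90 mm.

X̄ = 81.00 mm, Ȳ = 45.90 mm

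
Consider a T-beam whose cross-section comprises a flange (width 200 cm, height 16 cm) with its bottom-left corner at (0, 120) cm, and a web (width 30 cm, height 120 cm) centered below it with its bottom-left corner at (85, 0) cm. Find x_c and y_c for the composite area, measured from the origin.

web: A = 30 × 120 = 3600.00, centroid at (100.00, 60.00).
flange: A = 200 × 16 = 3200.00, centroid at (100.00, 128.00).
ΣA = 6800.00 cm²
ΣAx_c = (3600.00)(100.00) + (3200.00)(100.00) = 680000.00 cm³
ΣAy_c = (3600.00)(60.00) + (3200.00)(128.00) = 625600.00 cm³
x_c = 680000.00 / 6800.00 = 100.00 cm
y_c = 625600.00 / 6800.00 = 92.00 cm

x_c = 100.00 cm, y_c = 92.00 cm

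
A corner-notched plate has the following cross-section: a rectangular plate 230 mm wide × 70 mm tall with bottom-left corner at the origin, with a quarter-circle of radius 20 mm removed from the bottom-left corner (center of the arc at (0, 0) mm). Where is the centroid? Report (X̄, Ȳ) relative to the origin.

X̄ = 117.12 mm, Ȳ = 35.53 mm

Part | A | x̄ᵢ | ȳᵢ | A·x̄ᵢ | A·ȳᵢ
plate | 16100.00 | 115.00 | 35.00 | 1851500.00 | 563500.00
removed quarter-circle | -314.16 | 8.49 | 8.49 | -2666.67 | -2666.67
Σ | 15785.84 |  |  | 1848833.33 | 560833.33
X̄ = 1848833.33 / 15785.84 = 117.12 mm
Ȳ = 560833.33 / 15785.84 = 35.53 mm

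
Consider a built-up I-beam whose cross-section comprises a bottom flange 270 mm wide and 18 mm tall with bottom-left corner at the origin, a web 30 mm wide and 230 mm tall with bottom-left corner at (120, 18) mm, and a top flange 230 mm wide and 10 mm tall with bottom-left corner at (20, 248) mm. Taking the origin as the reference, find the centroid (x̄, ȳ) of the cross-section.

bottom flange: A = 270 × 18 = 4860.00, centroid at (135.00, 9.00).
web: A = 30 × 230 = 6900.00, centroid at (135.00, 133.00).
top flange: A = 230 × 10 = 2300.00, centroid at (135.00, 253.00).
ΣA = 14060.00 mm²
ΣAx̄ = (4860.00)(135.00) + (6900.00)(135.00) + (2300.00)(135.00) = 1898100.00 mm³
ΣAȳ = (4860.00)(9.00) + (6900.00)(133.00) + (2300.00)(253.00) = 1543340.00 mm³
x̄ = 1898100.00 / 14060.00 = 135.00 mm
ȳ = 1543340.00 / 14060.00 = 109.77 mm

x̄ = 135.00 mm, ȳ = 109.77 mm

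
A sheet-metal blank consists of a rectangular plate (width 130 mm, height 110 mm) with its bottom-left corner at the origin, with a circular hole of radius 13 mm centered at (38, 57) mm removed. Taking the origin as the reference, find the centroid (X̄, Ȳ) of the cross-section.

X̄ = 66.04 mm, Ȳ = 54.92 mm

Part | A | x̄ᵢ | ȳᵢ | A·x̄ᵢ | A·ȳᵢ
plate | 14300.00 | 65.00 | 55.00 | 929500.00 | 786500.00
hole | -530.93 | 38.00 | 57.00 | -20175.31 | -30262.96
Σ | 13769.07 |  |  | 909324.69 | 756237.04
X̄ = 909324.69 / 13769.07 = 66.04 mm
Ȳ = 756237.04 / 13769.07 = 54.92 mm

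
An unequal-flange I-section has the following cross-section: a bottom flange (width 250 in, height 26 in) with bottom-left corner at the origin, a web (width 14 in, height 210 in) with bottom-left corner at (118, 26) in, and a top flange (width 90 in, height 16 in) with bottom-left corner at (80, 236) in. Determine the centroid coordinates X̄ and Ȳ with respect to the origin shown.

bottom flange: A = 250 × 26 = 6500.00, centroid at (125.00, 13.00).
web: A = 14 × 210 = 2940.00, centroid at (125.00, 131.00).
top flange: A = 90 × 16 = 1440.00, centroid at (125.00, 244.00).
ΣA = 10880.00 in²
ΣAX̄ = (6500.00)(125.00) + (2940.00)(125.00) + (1440.00)(125.00) = 1360000.00 in³
ΣAȲ = (6500.00)(13.00) + (2940.00)(131.00) + (1440.00)(244.00) = 821000.00 in³
X̄ = 1360000.00 / 10880.00 = 125.00 in
Ȳ = 821000.00 / 10880.00 = 75.46 in

X̄ = 125.00 in, Ȳ = 75.46 in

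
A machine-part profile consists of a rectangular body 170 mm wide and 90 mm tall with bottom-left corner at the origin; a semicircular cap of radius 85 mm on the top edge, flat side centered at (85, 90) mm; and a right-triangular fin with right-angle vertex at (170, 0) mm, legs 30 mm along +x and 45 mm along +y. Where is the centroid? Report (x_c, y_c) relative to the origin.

x_c = 87.35 mm, y_c = 77.93 mm

rectangular body: A = 170 × 90 = 15300.00, centroid at (85.00, 45.00).
semicircular top: A = ½π·85² = 11349.00, centroid at (85.00, 126.08).
triangular fin: A = ½·30·45 = 675.00, centroid at (180.00, 15.00).
ΣA = 27324.00 mm²
ΣAx_c = (15300.00)(85.00) + (11349.00)(85.00) + (675.00)(180.00) = 2386665.29 mm³
ΣAy_c = (15300.00)(45.00) + (11349.00)(126.08) + (675.00)(15.00) = 2129451.98 mm³
x_c = 2386665.29 / 27324.00 = 87.35 mm
y_c = 2129451.98 / 27324.00 = 77.93 mm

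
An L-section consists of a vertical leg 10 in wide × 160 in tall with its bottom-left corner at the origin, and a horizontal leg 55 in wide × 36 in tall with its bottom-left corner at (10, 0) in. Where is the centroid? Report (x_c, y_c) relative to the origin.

Part | A | x̄ᵢ | ȳᵢ | A·x̄ᵢ | A·ȳᵢ
vertical leg | 1600.00 | 5.00 | 80.00 | 8000.00 | 128000.00
horizontal leg | 1980.00 | 37.50 | 18.00 | 74250.00 | 35640.00
Σ | 3580.00 |  |  | 82250.00 | 163640.00
x_c = 82250.00 / 3580.00 = 22.97 in
y_c = 163640.00 / 3580.00 = 45.71 in

x_c = 22.97 in, y_c = 45.71 in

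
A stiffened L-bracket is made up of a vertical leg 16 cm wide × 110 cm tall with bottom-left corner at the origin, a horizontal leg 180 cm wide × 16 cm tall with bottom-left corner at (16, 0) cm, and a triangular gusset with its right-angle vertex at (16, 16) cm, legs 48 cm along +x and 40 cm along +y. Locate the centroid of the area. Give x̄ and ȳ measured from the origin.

vertical leg: A = 16 × 110 = 1760.00, centroid at (8.00, 55.00).
horizontal leg: A = 180 × 16 = 2880.00, centroid at (106.00, 8.00).
gusset: A = ½·48·40 = 960.00, centroid at (32.00, 29.33).
ΣA = 5600.00 cm², ΣAx̄ = 350080.00 cm³, ΣAȳ = 148000.00 cm³.
x̄ = 350080.00/5600.00 = 62.51 cm; ȳ = 148000.00/5600.00 = 26.43 cm.

x̄ = 62.51 cm, ȳ = 26.43 cm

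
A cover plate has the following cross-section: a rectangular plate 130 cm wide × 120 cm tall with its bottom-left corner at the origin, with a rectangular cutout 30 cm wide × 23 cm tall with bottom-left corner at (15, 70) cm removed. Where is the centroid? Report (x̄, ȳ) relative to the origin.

plate: A = 130 × 120 = 15600.00, centroid at (65.00, 60.00).
hole: A = −(30 × 23) = -690.00, centroid at (30.00, 81.50).
ΣA = 14910.00 cm², ΣAx̄ = 993300.00 cm³, ΣAȳ = 879765.00 cm³.
x̄ = 993300.00/14910.00 = 66.62 cm; ȳ = 879765.00/14910.00 = 59.01 cm.

x̄ = 66.62 cm, ȳ = 59.01 cm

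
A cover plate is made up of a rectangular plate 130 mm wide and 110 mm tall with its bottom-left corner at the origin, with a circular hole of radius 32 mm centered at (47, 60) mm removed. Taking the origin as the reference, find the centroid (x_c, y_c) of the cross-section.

Part | A | x̄ᵢ | ȳᵢ | A·x̄ᵢ | A·ȳᵢ
plate | 14300.00 | 65.00 | 55.00 | 929500.00 | 786500.00
hole | -3216.99 | 47.00 | 60.00 | -151198.57 | -193019.45
Σ | 11083.01 |  |  | 778301.43 | 593480.55
x_c = 778301.43 / 11083.01 = 70.22 mm
y_c = 593480.55 / 11083.01 = 53.55 mm

x_c = 70.22 mm, y_c = 53.55 mm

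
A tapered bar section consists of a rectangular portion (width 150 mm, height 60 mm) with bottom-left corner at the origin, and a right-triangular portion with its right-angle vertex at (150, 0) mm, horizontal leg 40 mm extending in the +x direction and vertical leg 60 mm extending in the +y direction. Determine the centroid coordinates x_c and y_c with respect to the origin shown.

Part | A | x̄ᵢ | ȳᵢ | A·x̄ᵢ | A·ȳᵢ
rectangular portion | 9000.00 | 75.00 | 30.00 | 675000.00 | 270000.00
triangular portion | 1200.00 | 163.33 | 20.00 | 196000.00 | 24000.00
Σ | 10200.00 |  |  | 871000.00 | 294000.00
x_c = 871000.00 / 10200.00 = 85.39 mm
y_c = 294000.00 / 10200.00 = 28.82 mm

x_c = 85.39 mm, y_c = 28.82 mm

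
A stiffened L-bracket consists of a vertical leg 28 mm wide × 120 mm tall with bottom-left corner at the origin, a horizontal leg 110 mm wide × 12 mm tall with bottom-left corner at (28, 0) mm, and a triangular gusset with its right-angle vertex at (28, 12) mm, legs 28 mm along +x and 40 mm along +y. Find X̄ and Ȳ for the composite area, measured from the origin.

vertical leg: A = 28 × 120 = 3360.00, centroid at (14.00, 60.00).
horizontal leg: A = 110 × 12 = 1320.00, centroid at (83.00, 6.00).
gusset: A = ½·28·40 = 560.00, centroid at (37.33, 25.33).
ΣA = 5240.00 mm², ΣAX̄ = 177506.67 mm³, ΣAȲ = 223706.67 mm³.
X̄ = 177506.67/5240.00 = 33.88 mm; Ȳ = 223706.67/5240.00 = 42.69 mm.

X̄ = 33.88 mm, Ȳ = 42.69 mm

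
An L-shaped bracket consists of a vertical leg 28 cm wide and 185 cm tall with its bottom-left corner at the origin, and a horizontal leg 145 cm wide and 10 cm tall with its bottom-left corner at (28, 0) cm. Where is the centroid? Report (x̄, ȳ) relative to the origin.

x̄ = 32.92 cm, ȳ = 73.36 cm

vertical leg: A = 28 × 185 = 5180.00, centroid at (14.00, 92.50).
horizontal leg: A = 145 × 10 = 1450.00, centroid at (100.50, 5.00).
ΣA = 6630.00 cm²
ΣAx̄ = (5180.00)(14.00) + (1450.00)(100.50) = 218245.00 cm³
ΣAȳ = (5180.00)(92.50) + (1450.00)(5.00) = 486400.00 cm³
x̄ = 218245.00 / 6630.00 = 32.92 cm
ȳ = 486400.00 / 6630.00 = 73.36 cm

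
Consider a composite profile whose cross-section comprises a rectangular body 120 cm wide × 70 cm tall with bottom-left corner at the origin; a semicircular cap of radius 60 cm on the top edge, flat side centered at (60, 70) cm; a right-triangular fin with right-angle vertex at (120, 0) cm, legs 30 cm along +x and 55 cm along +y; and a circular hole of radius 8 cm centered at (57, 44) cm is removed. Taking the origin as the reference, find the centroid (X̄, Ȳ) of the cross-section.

rectangular body: A = 120 × 70 = 8400.00, centroid at (60.00, 35.00).
semicircular top: A = ½π·60² = 5654.87, centroid at (60.00, 95.46).
triangular fin: A = ½·30·55 = 825.00, centroid at (130.00, 18.33).
hole: A = −π·8² = -201.06, centroid at (57.00, 44.00).
ΣA = 14678.80 cm², ΣAX̄ = 939081.48 cm³, ΣAȲ = 840118.95 cm³.
X̄ = 939081.48/14678.80 = 63.98 cm; Ȳ = 840118.95/14678.80 = 57.23 cm.

X̄ = 63.98 cm, Ȳ = 57.23 cm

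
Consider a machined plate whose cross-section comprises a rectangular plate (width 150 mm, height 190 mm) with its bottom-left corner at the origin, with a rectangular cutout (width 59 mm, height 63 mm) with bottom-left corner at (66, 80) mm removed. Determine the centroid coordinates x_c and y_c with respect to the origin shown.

x_c = 71.93 mm, y_c = 92.53 mm

plate: A = 150 × 190 = 28500.00, centroid at (75.00, 95.00).
hole: A = −(59 × 63) = -3717.00, centroid at (95.50, 111.50).
ΣA = 24783.00 mm²
ΣAx_c = (28500.00)(75.00) + (-3717.00)(95.50) = 1782526.50 mm³
ΣAy_c = (28500.00)(95.00) + (-3717.00)(111.50) = 2293054.50 mm³
x_c = 1782526.50 / 24783.00 = 71.93 mm
y_c = 2293054.50 / 24783.00 = 92.53 mm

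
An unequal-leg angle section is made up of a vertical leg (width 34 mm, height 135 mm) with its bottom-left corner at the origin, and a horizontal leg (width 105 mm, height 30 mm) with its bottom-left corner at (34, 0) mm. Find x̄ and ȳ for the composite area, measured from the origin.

x̄ = 45.28 mm, ȳ = 46.13 mm

vertical leg: A = 34 × 135 = 4590.00, centroid at (17.00, 67.50).
horizontal leg: A = 105 × 30 = 3150.00, centroid at (86.50, 15.00).
ΣA = 7740.00 mm², ΣAx̄ = 350505.00 mm³, ΣAȳ = 357075.00 mm³.
x̄ = 350505.00/7740.00 = 45.28 mm; ȳ = 357075.00/7740.00 = 46.13 mm.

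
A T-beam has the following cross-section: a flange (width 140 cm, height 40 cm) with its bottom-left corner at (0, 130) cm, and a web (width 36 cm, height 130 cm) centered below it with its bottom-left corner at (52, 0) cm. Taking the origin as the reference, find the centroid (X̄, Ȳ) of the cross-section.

X̄ = 70.00 cm, Ȳ = 111.30 cm

web: A = 36 × 130 = 4680.00, centroid at (70.00, 65.00).
flange: A = 140 × 40 = 5600.00, centroid at (70.00, 150.00).
ΣA = 10280.00 cm²
ΣAX̄ = (4680.00)(70.00) + (5600.00)(70.00) = 719600.00 cm³
ΣAȲ = (4680.00)(65.00) + (5600.00)(150.00) = 1144200.00 cm³
X̄ = 719600.00 / 10280.00 = 70.00 cm
Ȳ = 1144200.00 / 10280.00 = 111.30 cm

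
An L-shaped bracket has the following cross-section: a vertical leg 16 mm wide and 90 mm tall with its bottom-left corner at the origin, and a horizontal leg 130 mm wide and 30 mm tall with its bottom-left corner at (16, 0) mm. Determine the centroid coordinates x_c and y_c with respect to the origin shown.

x_c = 61.31 mm, y_c = 23.09 mm

vertical leg: A = 16 × 90 = 1440.00, centroid at (8.00, 45.00).
horizontal leg: A = 130 × 30 = 3900.00, centroid at (81.00, 15.00).
ΣA = 5340.00 mm²
ΣAx_c = (1440.00)(8.00) + (3900.00)(81.00) = 327420.00 mm³
ΣAy_c = (1440.00)(45.00) + (3900.00)(15.00) = 123300.00 mm³
x_c = 327420.00 / 5340.00 = 61.31 mm
y_c = 123300.00 / 5340.00 = 23.09 mm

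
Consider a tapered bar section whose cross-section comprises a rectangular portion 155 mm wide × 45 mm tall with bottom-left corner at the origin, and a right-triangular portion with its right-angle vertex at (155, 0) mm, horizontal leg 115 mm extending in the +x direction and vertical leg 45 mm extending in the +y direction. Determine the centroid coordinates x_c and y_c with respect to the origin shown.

x_c = 108.84 mm, y_c = 20.47 mm

rectangular portion: A = 155 × 45 = 6975.00, centroid at (77.50, 22.50).
triangular portion: A = ½·115·45 = 2587.50, centroid at (193.33, 15.00).
ΣA = 9562.50 mm², ΣAx_c = 1040812.50 mm³, ΣAy_c = 195750.00 mm³.
x_c = 1040812.50/9562.50 = 108.84 mm; y_c = 195750.00/9562.50 = 20.47 mm.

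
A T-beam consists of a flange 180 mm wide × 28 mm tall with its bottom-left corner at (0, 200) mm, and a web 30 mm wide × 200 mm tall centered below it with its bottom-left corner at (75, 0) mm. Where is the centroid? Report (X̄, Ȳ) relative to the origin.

web: A = 30 × 200 = 6000.00, centroid at (90.00, 100.00).
flange: A = 180 × 28 = 5040.00, centroid at (90.00, 214.00).
ΣA = 11040.00 mm², ΣAX̄ = 993600.00 mm³, ΣAȲ = 1678560.00 mm³.
X̄ = 993600.00/11040.00 = 90.00 mm; Ȳ = 1678560.00/11040.00 = 152.04 mm.

X̄ = 90.00 mm, Ȳ = 152.04 mm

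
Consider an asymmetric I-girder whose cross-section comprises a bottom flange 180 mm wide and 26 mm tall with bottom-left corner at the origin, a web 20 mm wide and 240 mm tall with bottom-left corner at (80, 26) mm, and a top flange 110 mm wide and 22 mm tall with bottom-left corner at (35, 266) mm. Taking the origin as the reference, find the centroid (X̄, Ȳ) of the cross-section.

bottom flange: A = 180 × 26 = 4680.00, centroid at (90.00, 13.00).
web: A = 20 × 240 = 4800.00, centroid at (90.00, 146.00).
top flange: A = 110 × 22 = 2420.00, centroid at (90.00, 277.00).
ΣA = 11900.00 mm², ΣAX̄ = 1071000.00 mm³, ΣAȲ = 1431980.00 mm³.
X̄ = 1071000.00/11900.00 = 90.00 mm; Ȳ = 1431980.00/11900.00 = 120.33 mm.

X̄ = 90.00 mm, Ȳ = 120.33 mm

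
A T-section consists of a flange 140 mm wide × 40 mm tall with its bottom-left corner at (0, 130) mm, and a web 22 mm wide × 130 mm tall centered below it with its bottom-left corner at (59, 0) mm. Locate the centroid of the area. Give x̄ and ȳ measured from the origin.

Part | A | x̄ᵢ | ȳᵢ | A·x̄ᵢ | A·ȳᵢ
web | 2860.00 | 70.00 | 65.00 | 200200.00 | 185900.00
flange | 5600.00 | 70.00 | 150.00 | 392000.00 | 840000.00
Σ | 8460.00 |  |  | 592200.00 | 1025900.00
x̄ = 592200.00 / 8460.00 = 70.00 mm
ȳ = 1025900.00 / 8460.00 = 121.26 mm

x̄ = 70.00 mm, ȳ = 121.26 mm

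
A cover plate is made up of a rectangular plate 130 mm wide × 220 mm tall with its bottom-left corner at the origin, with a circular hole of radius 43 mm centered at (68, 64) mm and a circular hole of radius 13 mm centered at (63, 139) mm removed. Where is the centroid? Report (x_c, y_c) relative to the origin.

plate: A = 130 × 220 = 28600.00, centroid at (65.00, 110.00).
hole 1: A = −π·43² = -5808.80, centroid at (68.00, 64.00).
hole 2: A = −π·13² = -530.93, centroid at (63.00, 139.00).
ΣA = 22260.27 mm²
ΣAx_c = (28600.00)(65.00) + (-5808.80)(68.00) + (-530.93)(63.00) = 1430552.74 mm³
ΣAy_c = (28600.00)(110.00) + (-5808.80)(64.00) + (-530.93)(139.00) = 2700437.34 mm³
x_c = 1430552.74 / 22260.27 = 64.26 mm
y_c = 2700437.34 / 22260.27 = 121.31 mm

x_c = 64.26 mm, y_c = 121.31 mm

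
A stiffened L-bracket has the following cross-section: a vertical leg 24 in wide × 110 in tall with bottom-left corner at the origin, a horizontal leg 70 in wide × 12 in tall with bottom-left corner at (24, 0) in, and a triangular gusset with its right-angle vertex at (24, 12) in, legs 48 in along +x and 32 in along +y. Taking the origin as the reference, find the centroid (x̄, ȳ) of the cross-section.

Part | A | x̄ᵢ | ȳᵢ | A·x̄ᵢ | A·ȳᵢ
vertical leg | 2640.00 | 12.00 | 55.00 | 31680.00 | 145200.00
horizontal leg | 840.00 | 59.00 | 6.00 | 49560.00 | 5040.00
gusset | 768.00 | 40.00 | 22.67 | 30720.00 | 17408.00
Σ | 4248.00 |  |  | 111960.00 | 167648.00
x̄ = 111960.00 / 4248.00 = 26.36 in
ȳ = 167648.00 / 4248.00 = 39.47 in

x̄ = 26.36 in, ȳ = 39.47 in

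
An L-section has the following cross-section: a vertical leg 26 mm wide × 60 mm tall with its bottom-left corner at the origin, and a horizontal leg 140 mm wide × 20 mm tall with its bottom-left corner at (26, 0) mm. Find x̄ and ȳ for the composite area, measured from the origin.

x̄ = 66.30 mm, ȳ = 17.16 mm

vertical leg: A = 26 × 60 = 1560.00, centroid at (13.00, 30.00).
horizontal leg: A = 140 × 20 = 2800.00, centroid at (96.00, 10.00).
ΣA = 4360.00 mm², ΣAx̄ = 289080.00 mm³, ΣAȳ = 74800.00 mm³.
x̄ = 289080.00/4360.00 = 66.30 mm; ȳ = 74800.00/4360.00 = 17.16 mm.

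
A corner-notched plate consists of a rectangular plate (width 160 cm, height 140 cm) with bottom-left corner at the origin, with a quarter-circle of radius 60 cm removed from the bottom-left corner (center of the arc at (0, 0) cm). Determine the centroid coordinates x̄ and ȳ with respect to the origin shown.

x̄ = 87.88 cm, ȳ = 76.43 cm

Part | A | x̄ᵢ | ȳᵢ | A·x̄ᵢ | A·ȳᵢ
plate | 22400.00 | 80.00 | 70.00 | 1792000.00 | 1568000.00
removed quarter-circle | -2827.43 | 25.46 | 25.46 | -72000.00 | -72000.00
Σ | 19572.57 |  |  | 1720000.00 | 1496000.00
x̄ = 1720000.00 / 19572.57 = 87.88 cm
ȳ = 1496000.00 / 19572.57 = 76.43 cm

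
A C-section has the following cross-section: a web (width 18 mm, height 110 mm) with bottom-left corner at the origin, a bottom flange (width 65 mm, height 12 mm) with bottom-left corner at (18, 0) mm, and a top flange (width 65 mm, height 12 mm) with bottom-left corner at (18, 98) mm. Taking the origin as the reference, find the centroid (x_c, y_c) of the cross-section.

x_c = 27.29 mm, y_c = 55.00 mm

web: A = 18 × 110 = 1980.00, centroid at (9.00, 55.00).
bottom flange: A = 65 × 12 = 780.00, centroid at (50.50, 6.00).
top flange: A = 65 × 12 = 780.00, centroid at (50.50, 104.00).
ΣA = 3540.00 mm²
ΣAx_c = (1980.00)(9.00) + (780.00)(50.50) + (780.00)(50.50) = 96600.00 mm³
ΣAy_c = (1980.00)(55.00) + (780.00)(6.00) + (780.00)(104.00) = 194700.00 mm³
x_c = 96600.00 / 3540.00 = 27.29 mm
y_c = 194700.00 / 3540.00 = 55.00 mm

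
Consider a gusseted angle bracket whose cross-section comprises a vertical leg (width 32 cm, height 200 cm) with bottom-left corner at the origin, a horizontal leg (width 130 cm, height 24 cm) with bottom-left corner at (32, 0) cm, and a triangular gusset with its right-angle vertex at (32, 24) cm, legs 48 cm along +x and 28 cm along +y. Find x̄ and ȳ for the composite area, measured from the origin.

vertical leg: A = 32 × 200 = 6400.00, centroid at (16.00, 100.00).
horizontal leg: A = 130 × 24 = 3120.00, centroid at (97.00, 12.00).
gusset: A = ½·48·28 = 672.00, centroid at (48.00, 33.33).
ΣA = 10192.00 cm²
ΣAx̄ = (6400.00)(16.00) + (3120.00)(97.00) + (672.00)(48.00) = 437296.00 cm³
ΣAȳ = (6400.00)(100.00) + (3120.00)(12.00) + (672.00)(33.33) = 699840.00 cm³
x̄ = 437296.00 / 10192.00 = 42.91 cm
ȳ = 699840.00 / 10192.00 = 68.67 cm

x̄ = 42.91 cm, ȳ = 68.67 cm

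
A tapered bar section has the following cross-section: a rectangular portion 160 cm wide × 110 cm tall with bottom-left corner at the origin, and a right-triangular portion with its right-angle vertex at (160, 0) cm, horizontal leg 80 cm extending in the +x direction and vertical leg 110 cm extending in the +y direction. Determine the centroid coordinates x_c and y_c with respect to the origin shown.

x_c = 101.33 cm, y_c = 51.33 cm

Part | A | x̄ᵢ | ȳᵢ | A·x̄ᵢ | A·ȳᵢ
rectangular portion | 17600.00 | 80.00 | 55.00 | 1408000.00 | 968000.00
triangular portion | 4400.00 | 186.67 | 36.67 | 821333.33 | 161333.33
Σ | 22000.00 |  |  | 2229333.33 | 1129333.33
x_c = 2229333.33 / 22000.00 = 101.33 cm
y_c = 1129333.33 / 22000.00 = 51.33 cm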